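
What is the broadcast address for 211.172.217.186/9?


Network: 211.128.0.0/9
Host bits = 23
Set all host bits to 1:
Broadcast: 211.255.255.255


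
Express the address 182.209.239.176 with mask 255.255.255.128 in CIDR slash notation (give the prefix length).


Binary: 11111111.11111111.11111111.10000000
Count leading 1s
Prefix: /25


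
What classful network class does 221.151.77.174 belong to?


First octet: 221
Binary: 11011101
110xxxxx -> Class C (192-223)
Class C, default mask 255.255.255.0 (/24)


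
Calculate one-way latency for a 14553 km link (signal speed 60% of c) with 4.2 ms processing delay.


Speed = 0.6 * 3e5 km/s = 180000 km/s
Propagation delay = 14553 / 180000 = 0.0809 s = 80.85 ms
Processing delay = 4.2 ms
Total one-way latency = 85.05 ms


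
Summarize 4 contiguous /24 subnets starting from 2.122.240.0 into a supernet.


Original prefix: /24
Number of subnets: 4 = 2^2
New prefix = 24 - 2 = 22
Supernet: 2.122.240.0/22


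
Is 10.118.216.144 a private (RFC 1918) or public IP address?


RFC 1918 private ranges:
  10.0.0.0/8 (10.0.0.0 - 10.255.255.255)
  172.16.0.0/12 (172.16.0.0 - 172.31.255.255)
  192.168.0.0/16 (192.168.0.0 - 192.168.255.255)
Private (in 10.0.0.0/8)


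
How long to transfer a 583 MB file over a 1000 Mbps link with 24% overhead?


Effective throughput = 1000 * (1 - 24/100) = 760 Mbps
File size in Mb = 583 * 8 = 4664 Mb
Time = 4664 / 760
Time = 6.1368 seconds


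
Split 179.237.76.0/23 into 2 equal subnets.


New prefix = 23 + 1 = 24
Each subnet has 256 addresses
  179.237.76.0/24
  179.237.77.0/24
Subnets: 179.237.76.0/24, 179.237.77.0/24


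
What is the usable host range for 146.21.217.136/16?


Network: 146.21.0.0
Broadcast: 146.21.255.255
First usable = network + 1
Last usable = broadcast - 1
Range: 146.21.0.1 to 146.21.255.254


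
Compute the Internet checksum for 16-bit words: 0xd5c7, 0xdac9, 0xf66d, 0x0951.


Sum all words (with carry folding):
+ 0xd5c7 = 0xd5c7
+ 0xdac9 = 0xb091
+ 0xf66d = 0xa6ff
+ 0x0951 = 0xb050
One's complement: ~0xb050
Checksum = 0x4faf


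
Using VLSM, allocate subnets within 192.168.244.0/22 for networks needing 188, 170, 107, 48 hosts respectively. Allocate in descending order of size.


188 hosts -> /24 (254 usable): 192.168.244.0/24
170 hosts -> /24 (254 usable): 192.168.245.0/24
107 hosts -> /25 (126 usable): 192.168.246.0/25
48 hosts -> /26 (62 usable): 192.168.246.128/26
Allocation: 192.168.244.0/24 (188 hosts, 254 usable); 192.168.245.0/24 (170 hosts, 254 usable); 192.168.246.0/25 (107 hosts, 126 usable); 192.168.246.128/26 (48 hosts, 62 usable)


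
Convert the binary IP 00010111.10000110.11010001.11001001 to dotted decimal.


00010111 = 23
10000110 = 134
11010001 = 209
11001001 = 201
IP: 23.134.209.201


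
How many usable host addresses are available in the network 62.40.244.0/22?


Host bits = 32 - 22 = 10
Total addresses = 2^10 = 1024
Usable = total - 2 (network and broadcast)
Usable hosts: 1022


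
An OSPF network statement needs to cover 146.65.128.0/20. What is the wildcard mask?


Subnet mask: 255.255.240.0
Wildcard = 255.255.255.255 - subnet mask
255 - 255 = 0
255 - 255 = 0
255 - 240 = 15
255 - 0 = 255
Wildcard: 0.0.15.255


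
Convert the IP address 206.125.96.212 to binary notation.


206 = 11001110
125 = 01111101
96 = 01100000
212 = 11010100
Binary: 11001110.01111101.01100000.11010100


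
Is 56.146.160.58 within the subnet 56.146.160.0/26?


Subnet network: 56.146.160.0
Test IP AND mask: 56.146.160.0
Yes, 56.146.160.58 is in 56.146.160.0/26


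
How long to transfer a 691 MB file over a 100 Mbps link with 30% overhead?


Effective throughput = 100 * (1 - 30/100) = 70 Mbps
File size in Mb = 691 * 8 = 5528 Mb
Time = 5528 / 70
Time = 78.9714 seconds


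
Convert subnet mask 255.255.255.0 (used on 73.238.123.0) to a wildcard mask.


Subnet mask: 255.255.255.0
Wildcard = 255.255.255.255 - subnet mask
255 - 255 = 0
255 - 255 = 0
255 - 255 = 0
255 - 0 = 255
Wildcard: 0.0.0.255


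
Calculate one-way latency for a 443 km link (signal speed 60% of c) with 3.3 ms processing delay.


Speed = 0.6 * 3e5 km/s = 180000 km/s
Propagation delay = 443 / 180000 = 0.0025 s = 2.4611 ms
Processing delay = 3.3 ms
Total one-way latency = 5.7611 ms


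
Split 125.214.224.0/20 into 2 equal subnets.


New prefix = 20 + 1 = 21
Each subnet has 2048 addresses
  125.214.224.0/21
  125.214.232.0/21
Subnets: 125.214.224.0/21, 125.214.232.0/21


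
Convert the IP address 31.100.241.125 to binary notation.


31 = 00011111
100 = 01100100
241 = 11110001
125 = 01111101
Binary: 00011111.01100100.11110001.01111101


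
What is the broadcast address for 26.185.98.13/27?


Network: 26.185.98.0/27
Host bits = 5
Set all host bits to 1:
Broadcast: 26.185.98.31


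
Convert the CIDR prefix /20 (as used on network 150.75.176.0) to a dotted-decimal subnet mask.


/20 means 20 network bits, 12 host bits
Binary: 11111111111111111111000000000000
Mask: 255.255.240.0


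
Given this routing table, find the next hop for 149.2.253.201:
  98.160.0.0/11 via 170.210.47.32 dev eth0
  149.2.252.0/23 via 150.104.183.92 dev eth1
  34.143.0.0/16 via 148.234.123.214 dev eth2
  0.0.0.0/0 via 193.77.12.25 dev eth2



Longest prefix match for 149.2.253.201:
  /11 98.160.0.0: no
  /23 149.2.252.0: MATCH
  /16 34.143.0.0: no
  /0 0.0.0.0: MATCH
Selected: next-hop 150.104.183.92 via eth1 (matched /23)


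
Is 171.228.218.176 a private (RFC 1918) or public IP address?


RFC 1918 private ranges:
  10.0.0.0/8 (10.0.0.0 - 10.255.255.255)
  172.16.0.0/12 (172.16.0.0 - 172.31.255.255)
  192.168.0.0/16 (192.168.0.0 - 192.168.255.255)
Public (not in any RFC 1918 range)


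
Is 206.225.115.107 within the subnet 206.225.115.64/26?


Subnet network: 206.225.115.64
Test IP AND mask: 206.225.115.64
Yes, 206.225.115.107 is in 206.225.115.64/26


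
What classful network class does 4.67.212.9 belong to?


First octet: 4
Binary: 00000100
0xxxxxxx -> Class A (1-126)
Class A, default mask 255.0.0.0 (/8)


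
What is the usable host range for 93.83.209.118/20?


Network: 93.83.208.0
Broadcast: 93.83.223.255
First usable = network + 1
Last usable = broadcast - 1
Range: 93.83.208.1 to 93.83.223.254


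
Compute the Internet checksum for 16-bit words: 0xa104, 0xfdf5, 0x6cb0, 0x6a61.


Sum all words (with carry folding):
+ 0xa104 = 0xa104
+ 0xfdf5 = 0x9efa
+ 0x6cb0 = 0x0bab
+ 0x6a61 = 0x760c
One's complement: ~0x760c
Checksum = 0x89f3


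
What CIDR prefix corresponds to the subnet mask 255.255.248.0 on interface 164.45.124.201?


Binary: 11111111.11111111.11111000.00000000
Count leading 1s
Prefix: /21


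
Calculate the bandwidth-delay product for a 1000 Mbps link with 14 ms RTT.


BDP = bandwidth * RTT
= 1000 Mbps * 14 ms
= 1000 * 1e6 * 14 / 1000 bits
= 14000000 bits
= 1750000 bytes
= 1708.9844 KB
BDP = 14000000 bits (1750000 bytes)


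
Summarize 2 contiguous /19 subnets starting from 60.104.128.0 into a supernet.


Original prefix: /19
Number of subnets: 2 = 2^1
New prefix = 19 - 1 = 18
Supernet: 60.104.128.0/18


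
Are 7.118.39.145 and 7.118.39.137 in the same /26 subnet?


Mask: 255.255.255.192
7.118.39.145 AND mask = 7.118.39.128
7.118.39.137 AND mask = 7.118.39.128
Yes, same subnet (7.118.39.128)


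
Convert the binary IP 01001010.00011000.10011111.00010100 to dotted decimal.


01001010 = 74
00011000 = 24
10011111 = 159
00010100 = 20
IP: 74.24.159.20


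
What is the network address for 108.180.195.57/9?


IP:   01101100.10110100.11000011.00111001
Mask: 11111111.10000000.00000000.00000000
AND operation:
Net:  01101100.10000000.00000000.00000000
Network: 108.128.0.0/9


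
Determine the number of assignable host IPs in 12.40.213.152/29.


Host bits = 32 - 29 = 3
Total addresses = 2^3 = 8
Usable = total - 2 (network and broadcast)
Usable hosts: 6


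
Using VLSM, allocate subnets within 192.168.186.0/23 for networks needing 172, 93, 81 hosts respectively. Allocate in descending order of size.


172 hosts -> /24 (254 usable): 192.168.186.0/24
93 hosts -> /25 (126 usable): 192.168.187.0/25
81 hosts -> /25 (126 usable): 192.168.187.128/25
Allocation: 192.168.186.0/24 (172 hosts, 254 usable); 192.168.187.0/25 (93 hosts, 126 usable); 192.168.187.128/25 (81 hosts, 126 usable)


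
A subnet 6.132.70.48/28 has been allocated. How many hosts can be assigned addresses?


Host bits = 32 - 28 = 4
Total addresses = 2^4 = 16
Usable = total - 2 (network and broadcast)
Usable hosts: 14


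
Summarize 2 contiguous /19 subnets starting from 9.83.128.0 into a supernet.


Original prefix: /19
Number of subnets: 2 = 2^1
New prefix = 19 - 1 = 18
Supernet: 9.83.128.0/18


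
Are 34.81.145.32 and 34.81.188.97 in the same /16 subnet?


Mask: 255.255.0.0
34.81.145.32 AND mask = 34.81.0.0
34.81.188.97 AND mask = 34.81.0.0
Yes, same subnet (34.81.0.0)


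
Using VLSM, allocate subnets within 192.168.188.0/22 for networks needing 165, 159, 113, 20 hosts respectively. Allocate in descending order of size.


165 hosts -> /24 (254 usable): 192.168.188.0/24
159 hosts -> /24 (254 usable): 192.168.189.0/24
113 hosts -> /25 (126 usable): 192.168.190.0/25
20 hosts -> /27 (30 usable): 192.168.190.128/27
Allocation: 192.168.188.0/24 (165 hosts, 254 usable); 192.168.189.0/24 (159 hosts, 254 usable); 192.168.190.0/25 (113 hosts, 126 usable); 192.168.190.128/27 (20 hosts, 30 usable)


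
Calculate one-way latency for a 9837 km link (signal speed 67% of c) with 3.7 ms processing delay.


Speed = 0.67 * 3e5 km/s = 201000 km/s
Propagation delay = 9837 / 201000 = 0.0489 s = 48.9403 ms
Processing delay = 3.7 ms
Total one-way latency = 52.6403 ms


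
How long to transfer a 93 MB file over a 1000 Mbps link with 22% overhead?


Effective throughput = 1000 * (1 - 22/100) = 780 Mbps
File size in Mb = 93 * 8 = 744 Mb
Time = 744 / 780
Time = 0.9538 seconds


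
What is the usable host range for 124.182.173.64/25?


Network: 124.182.173.0
Broadcast: 124.182.173.127
First usable = network + 1
Last usable = broadcast - 1
Range: 124.182.173.1 to 124.182.173.126


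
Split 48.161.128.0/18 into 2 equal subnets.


New prefix = 18 + 1 = 19
Each subnet has 8192 addresses
  48.161.128.0/19
  48.161.160.0/19
Subnets: 48.161.128.0/19, 48.161.160.0/19


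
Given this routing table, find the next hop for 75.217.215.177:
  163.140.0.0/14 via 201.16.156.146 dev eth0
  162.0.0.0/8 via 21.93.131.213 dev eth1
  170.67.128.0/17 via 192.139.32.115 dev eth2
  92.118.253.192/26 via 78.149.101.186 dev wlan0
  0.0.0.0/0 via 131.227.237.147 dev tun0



Longest prefix match for 75.217.215.177:
  /14 163.140.0.0: no
  /8 162.0.0.0: no
  /17 170.67.128.0: no
  /26 92.118.253.192: no
  /0 0.0.0.0: MATCH
Selected: next-hop 131.227.237.147 via tun0 (matched /0)


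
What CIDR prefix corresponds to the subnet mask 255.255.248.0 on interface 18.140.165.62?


Binary: 11111111.11111111.11111000.00000000
Count leading 1s
Prefix: /21


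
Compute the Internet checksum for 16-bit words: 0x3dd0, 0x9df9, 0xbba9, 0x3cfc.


Sum all words (with carry folding):
+ 0x3dd0 = 0x3dd0
+ 0x9df9 = 0xdbc9
+ 0xbba9 = 0x9773
+ 0x3cfc = 0xd46f
One's complement: ~0xd46f
Checksum = 0x2b90


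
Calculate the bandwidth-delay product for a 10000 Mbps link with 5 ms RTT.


BDP = bandwidth * RTT
= 10000 Mbps * 5 ms
= 10000 * 1e6 * 5 / 1000 bits
= 50000000 bits
= 6250000 bytes
= 6103.5156 KB
BDP = 50000000 bits (6250000 bytes)


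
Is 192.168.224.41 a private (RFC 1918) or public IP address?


RFC 1918 private ranges:
  10.0.0.0/8 (10.0.0.0 - 10.255.255.255)
  172.16.0.0/12 (172.16.0.0 - 172.31.255.255)
  192.168.0.0/16 (192.168.0.0 - 192.168.255.255)
Private (in 192.168.0.0/16)


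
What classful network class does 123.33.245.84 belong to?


First octet: 123
Binary: 01111011
0xxxxxxx -> Class A (1-126)
Class A, default mask 255.0.0.0 (/8)


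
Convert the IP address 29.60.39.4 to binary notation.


29 = 00011101
60 = 00111100
39 = 00100111
4 = 00000100
Binary: 00011101.00111100.00100111.00000100


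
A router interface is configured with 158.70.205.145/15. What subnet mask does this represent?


/15 means 15 network bits, 17 host bits
Binary: 11111111111111100000000000000000
Mask: 255.254.0.0


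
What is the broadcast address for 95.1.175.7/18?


Network: 95.1.128.0/18
Host bits = 14
Set all host bits to 1:
Broadcast: 95.1.191.255


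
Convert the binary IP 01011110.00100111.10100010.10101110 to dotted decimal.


01011110 = 94
00100111 = 39
10100010 = 162
10101110 = 174
IP: 94.39.162.174


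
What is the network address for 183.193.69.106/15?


IP:   10110111.11000001.01000101.01101010
Mask: 11111111.11111110.00000000.00000000
AND operation:
Net:  10110111.11000000.00000000.00000000
Network: 183.192.0.0/15


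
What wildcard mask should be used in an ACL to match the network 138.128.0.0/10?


Subnet mask: 255.192.0.0
Wildcard = 255.255.255.255 - subnet mask
255 - 255 = 0
255 - 192 = 63
255 - 0 = 255
255 - 0 = 255
Wildcard: 0.63.255.255


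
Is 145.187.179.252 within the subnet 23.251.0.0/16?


Subnet network: 23.251.0.0
Test IP AND mask: 145.187.0.0
No, 145.187.179.252 is not in 23.251.0.0/16


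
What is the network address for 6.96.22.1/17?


IP:   00000110.01100000.00010110.00000001
Mask: 11111111.11111111.10000000.00000000
AND operation:
Net:  00000110.01100000.00000000.00000000
Network: 6.96.0.0/17


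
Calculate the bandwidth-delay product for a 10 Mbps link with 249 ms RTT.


BDP = bandwidth * RTT
= 10 Mbps * 249 ms
= 10 * 1e6 * 249 / 1000 bits
= 2490000 bits
= 311250 bytes
= 303.9551 KB
BDP = 2490000 bits (311250 bytes)


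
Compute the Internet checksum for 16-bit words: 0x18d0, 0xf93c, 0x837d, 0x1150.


Sum all words (with carry folding):
+ 0x18d0 = 0x18d0
+ 0xf93c = 0x120d
+ 0x837d = 0x958a
+ 0x1150 = 0xa6da
One's complement: ~0xa6da
Checksum = 0x5925


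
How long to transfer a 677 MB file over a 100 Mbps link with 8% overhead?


Effective throughput = 100 * (1 - 8/100) = 92 Mbps
File size in Mb = 677 * 8 = 5416 Mb
Time = 5416 / 92
Time = 58.8696 seconds


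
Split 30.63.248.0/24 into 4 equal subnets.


New prefix = 24 + 2 = 26
Each subnet has 64 addresses
  30.63.248.0/26
  30.63.248.64/26
  30.63.248.128/26
  30.63.248.192/26
Subnets: 30.63.248.0/26, 30.63.248.64/26, 30.63.248.128/26, 30.63.248.192/26


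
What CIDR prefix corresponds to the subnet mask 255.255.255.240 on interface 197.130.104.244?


Binary: 11111111.11111111.11111111.11110000
Count leading 1s
Prefix: /28


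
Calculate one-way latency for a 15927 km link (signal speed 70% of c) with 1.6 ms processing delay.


Speed = 0.7 * 3e5 km/s = 210000 km/s
Propagation delay = 15927 / 210000 = 0.0758 s = 75.8429 ms
Processing delay = 1.6 ms
Total one-way latency = 77.4429 ms


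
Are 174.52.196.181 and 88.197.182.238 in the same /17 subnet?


Mask: 255.255.128.0
174.52.196.181 AND mask = 174.52.128.0
88.197.182.238 AND mask = 88.197.128.0
No, different subnets (174.52.128.0 vs 88.197.128.0)


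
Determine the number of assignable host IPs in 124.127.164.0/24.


Host bits = 32 - 24 = 8
Total addresses = 2^8 = 256
Usable = total - 2 (network and broadcast)
Usable hosts: 254


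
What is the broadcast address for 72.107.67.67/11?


Network: 72.96.0.0/11
Host bits = 21
Set all host bits to 1:
Broadcast: 72.127.255.255


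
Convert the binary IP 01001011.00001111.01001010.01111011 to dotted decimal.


01001011 = 75
00001111 = 15
01001010 = 74
01111011 = 123
IP: 75.15.74.123


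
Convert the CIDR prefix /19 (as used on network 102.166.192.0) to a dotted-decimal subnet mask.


/19 means 19 network bits, 13 host bits
Binary: 11111111111111111110000000000000
Mask: 255.255.224.0


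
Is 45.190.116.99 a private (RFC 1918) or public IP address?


RFC 1918 private ranges:
  10.0.0.0/8 (10.0.0.0 - 10.255.255.255)
  172.16.0.0/12 (172.16.0.0 - 172.31.255.255)
  192.168.0.0/16 (192.168.0.0 - 192.168.255.255)
Public (not in any RFC 1918 range)


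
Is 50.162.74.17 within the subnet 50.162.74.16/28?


Subnet network: 50.162.74.16
Test IP AND mask: 50.162.74.16
Yes, 50.162.74.17 is in 50.162.74.16/28


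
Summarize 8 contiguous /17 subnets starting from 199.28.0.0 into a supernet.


Original prefix: /17
Number of subnets: 8 = 2^3
New prefix = 17 - 3 = 14
Supernet: 199.28.0.0/14


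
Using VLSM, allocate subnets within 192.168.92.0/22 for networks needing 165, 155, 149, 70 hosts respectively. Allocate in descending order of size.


165 hosts -> /24 (254 usable): 192.168.92.0/24
155 hosts -> /24 (254 usable): 192.168.93.0/24
149 hosts -> /24 (254 usable): 192.168.94.0/24
70 hosts -> /25 (126 usable): 192.168.95.0/25
Allocation: 192.168.92.0/24 (165 hosts, 254 usable); 192.168.93.0/24 (155 hosts, 254 usable); 192.168.94.0/24 (149 hosts, 254 usable); 192.168.95.0/25 (70 hosts, 126 usable)


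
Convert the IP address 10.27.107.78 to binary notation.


10 = 00001010
27 = 00011011
107 = 01101011
78 = 01001110
Binary: 00001010.00011011.01101011.01001110


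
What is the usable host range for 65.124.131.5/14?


Network: 65.124.0.0
Broadcast: 65.127.255.255
First usable = network + 1
Last usable = broadcast - 1
Range: 65.124.0.1 to 65.127.255.254


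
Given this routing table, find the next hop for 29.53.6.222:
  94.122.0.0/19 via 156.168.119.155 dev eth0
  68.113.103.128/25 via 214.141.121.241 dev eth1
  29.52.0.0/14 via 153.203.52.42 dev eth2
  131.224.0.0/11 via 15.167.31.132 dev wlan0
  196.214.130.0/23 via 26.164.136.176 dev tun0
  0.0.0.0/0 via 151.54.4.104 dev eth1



Longest prefix match for 29.53.6.222:
  /19 94.122.0.0: no
  /25 68.113.103.128: no
  /14 29.52.0.0: MATCH
  /11 131.224.0.0: no
  /23 196.214.130.0: no
  /0 0.0.0.0: MATCH
Selected: next-hop 153.203.52.42 via eth2 (matched /14)


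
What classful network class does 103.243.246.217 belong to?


First octet: 103
Binary: 01100111
0xxxxxxx -> Class A (1-126)
Class A, default mask 255.0.0.0 (/8)


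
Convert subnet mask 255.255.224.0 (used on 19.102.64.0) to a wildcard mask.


Subnet mask: 255.255.224.0
Wildcard = 255.255.255.255 - subnet mask
255 - 255 = 0
255 - 255 = 0
255 - 224 = 31
255 - 0 = 255
Wildcard: 0.0.31.255


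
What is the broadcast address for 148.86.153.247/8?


Network: 148.0.0.0/8
Host bits = 24
Set all host bits to 1:
Broadcast: 148.255.255.255


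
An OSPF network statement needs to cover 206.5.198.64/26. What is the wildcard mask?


Subnet mask: 255.255.255.192
Wildcard = 255.255.255.255 - subnet mask
255 - 255 = 0
255 - 255 = 0
255 - 255 = 0
255 - 192 = 63
Wildcard: 0.0.0.63


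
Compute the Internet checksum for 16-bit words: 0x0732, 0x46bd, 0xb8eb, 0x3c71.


Sum all words (with carry folding):
+ 0x0732 = 0x0732
+ 0x46bd = 0x4def
+ 0xb8eb = 0x06db
+ 0x3c71 = 0x434c
One's complement: ~0x434c
Checksum = 0xbcb3


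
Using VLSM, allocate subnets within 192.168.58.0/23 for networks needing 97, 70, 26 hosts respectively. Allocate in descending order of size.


97 hosts -> /25 (126 usable): 192.168.58.0/25
70 hosts -> /25 (126 usable): 192.168.58.128/25
26 hosts -> /27 (30 usable): 192.168.59.0/27
Allocation: 192.168.58.0/25 (97 hosts, 126 usable); 192.168.58.128/25 (70 hosts, 126 usable); 192.168.59.0/27 (26 hosts, 30 usable)


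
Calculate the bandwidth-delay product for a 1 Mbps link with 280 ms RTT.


BDP = bandwidth * RTT
= 1 Mbps * 280 ms
= 1 * 1e6 * 280 / 1000 bits
= 280000 bits
= 35000 bytes
= 34.1797 KB
BDP = 280000 bits (35000 bytes)


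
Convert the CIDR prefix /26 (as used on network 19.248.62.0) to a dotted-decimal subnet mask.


/26 means 26 network bits, 6 host bits
Binary: 11111111111111111111111111000000
Mask: 255.255.255.192


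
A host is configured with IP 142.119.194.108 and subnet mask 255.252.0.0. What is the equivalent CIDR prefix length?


Binary: 11111111.11111100.00000000.00000000
Count leading 1s
Prefix: /14


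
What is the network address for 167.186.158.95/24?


IP:   10100111.10111010.10011110.01011111
Mask: 11111111.11111111.11111111.00000000
AND operation:
Net:  10100111.10111010.10011110.00000000
Network: 167.186.158.0/24


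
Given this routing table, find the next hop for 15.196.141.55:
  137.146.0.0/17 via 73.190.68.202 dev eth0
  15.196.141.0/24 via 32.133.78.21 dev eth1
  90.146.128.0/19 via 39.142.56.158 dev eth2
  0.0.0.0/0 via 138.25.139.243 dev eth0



Longest prefix match for 15.196.141.55:
  /17 137.146.0.0: no
  /24 15.196.141.0: MATCH
  /19 90.146.128.0: no
  /0 0.0.0.0: MATCH
Selected: next-hop 32.133.78.21 via eth1 (matched /24)


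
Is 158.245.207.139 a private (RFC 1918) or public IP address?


RFC 1918 private ranges:
  10.0.0.0/8 (10.0.0.0 - 10.255.255.255)
  172.16.0.0/12 (172.16.0.0 - 172.31.255.255)
  192.168.0.0/16 (192.168.0.0 - 192.168.255.255)
Public (not in any RFC 1918 range)


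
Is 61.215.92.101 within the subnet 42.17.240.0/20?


Subnet network: 42.17.240.0
Test IP AND mask: 61.215.80.0
No, 61.215.92.101 is not in 42.17.240.0/20


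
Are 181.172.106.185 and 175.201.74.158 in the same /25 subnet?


Mask: 255.255.255.128
181.172.106.185 AND mask = 181.172.106.128
175.201.74.158 AND mask = 175.201.74.128
No, different subnets (181.172.106.128 vs 175.201.74.128)


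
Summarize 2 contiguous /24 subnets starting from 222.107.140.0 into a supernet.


Original prefix: /24
Number of subnets: 2 = 2^1
New prefix = 24 - 1 = 23
Supernet: 222.107.140.0/23


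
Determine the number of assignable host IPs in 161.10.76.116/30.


Host bits = 32 - 30 = 2
Total addresses = 2^2 = 4
Usable = total - 2 (network and broadcast)
Usable hosts: 2


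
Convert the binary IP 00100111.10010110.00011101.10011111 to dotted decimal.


00100111 = 39
10010110 = 150
00011101 = 29
10011111 = 159
IP: 39.150.29.159


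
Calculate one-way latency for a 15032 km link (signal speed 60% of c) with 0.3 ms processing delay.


Speed = 0.6 * 3e5 km/s = 180000 km/s
Propagation delay = 15032 / 180000 = 0.0835 s = 83.5111 ms
Processing delay = 0.3 ms
Total one-way latency = 83.8111 ms


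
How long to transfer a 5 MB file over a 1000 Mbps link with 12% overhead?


Effective throughput = 1000 * (1 - 12/100) = 880 Mbps
File size in Mb = 5 * 8 = 40 Mb
Time = 40 / 880
Time = 0.0455 seconds


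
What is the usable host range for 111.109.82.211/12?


Network: 111.96.0.0
Broadcast: 111.111.255.255
First usable = network + 1
Last usable = broadcast - 1
Range: 111.96.0.1 to 111.111.255.254


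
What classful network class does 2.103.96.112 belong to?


First octet: 2
Binary: 00000010
0xxxxxxx -> Class A (1-126)
Class A, default mask 255.0.0.0 (/8)


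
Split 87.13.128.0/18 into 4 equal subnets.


New prefix = 18 + 2 = 20
Each subnet has 4096 addresses
  87.13.128.0/20
  87.13.144.0/20
  87.13.160.0/20
  87.13.176.0/20
Subnets: 87.13.128.0/20, 87.13.144.0/20, 87.13.160.0/20, 87.13.176.0/20


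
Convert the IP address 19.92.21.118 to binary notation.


19 = 00010011
92 = 01011100
21 = 00010101
118 = 01110110
Binary: 00010011.01011100.00010101.01110110


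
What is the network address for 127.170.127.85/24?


IP:   01111111.10101010.01111111.01010101
Mask: 11111111.11111111.11111111.00000000
AND operation:
Net:  01111111.10101010.01111111.00000000
Network: 127.170.127.0/24


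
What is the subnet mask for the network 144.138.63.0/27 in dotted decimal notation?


/27 means 27 network bits, 5 host bits
Binary: 11111111111111111111111111100000
Mask: 255.255.255.224


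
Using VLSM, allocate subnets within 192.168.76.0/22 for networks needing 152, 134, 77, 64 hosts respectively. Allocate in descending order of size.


152 hosts -> /24 (254 usable): 192.168.76.0/24
134 hosts -> /24 (254 usable): 192.168.77.0/24
77 hosts -> /25 (126 usable): 192.168.78.0/25
64 hosts -> /25 (126 usable): 192.168.78.128/25
Allocation: 192.168.76.0/24 (152 hosts, 254 usable); 192.168.77.0/24 (134 hosts, 254 usable); 192.168.78.0/25 (77 hosts, 126 usable); 192.168.78.128/25 (64 hosts, 126 usable)


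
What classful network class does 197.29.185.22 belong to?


First octet: 197
Binary: 11000101
110xxxxx -> Class C (192-223)
Class C, default mask 255.255.255.0 (/24)


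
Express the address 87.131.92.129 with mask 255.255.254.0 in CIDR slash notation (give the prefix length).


Binary: 11111111.11111111.11111110.00000000
Count leading 1s
Prefix: /23


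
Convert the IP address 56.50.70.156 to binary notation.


56 = 00111000
50 = 00110010
70 = 01000110
156 = 10011100
Binary: 00111000.00110010.01000110.10011100


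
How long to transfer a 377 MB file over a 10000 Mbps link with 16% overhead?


Effective throughput = 10000 * (1 - 16/100) = 8400 Mbps
File size in Mb = 377 * 8 = 3016 Mb
Time = 3016 / 8400
Time = 0.359 seconds


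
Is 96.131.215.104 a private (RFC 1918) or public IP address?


RFC 1918 private ranges:
  10.0.0.0/8 (10.0.0.0 - 10.255.255.255)
  172.16.0.0/12 (172.16.0.0 - 172.31.255.255)
  192.168.0.0/16 (192.168.0.0 - 192.168.255.255)
Public (not in any RFC 1918 range)


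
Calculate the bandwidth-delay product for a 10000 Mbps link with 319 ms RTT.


BDP = bandwidth * RTT
= 10000 Mbps * 319 ms
= 10000 * 1e6 * 319 / 1000 bits
= 3190000000 bits
= 398750000 bytes
= 389404.2969 KB
BDP = 3190000000 bits (398750000 bytes)


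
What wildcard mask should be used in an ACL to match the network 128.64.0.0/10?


Subnet mask: 255.192.0.0
Wildcard = 255.255.255.255 - subnet mask
255 - 255 = 0
255 - 192 = 63
255 - 0 = 255
255 - 0 = 255
Wildcard: 0.63.255.255


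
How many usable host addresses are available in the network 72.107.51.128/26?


Host bits = 32 - 26 = 6
Total addresses = 2^6 = 64
Usable = total - 2 (network and broadcast)
Usable hosts: 62


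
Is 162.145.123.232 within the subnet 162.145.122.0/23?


Subnet network: 162.145.122.0
Test IP AND mask: 162.145.122.0
Yes, 162.145.123.232 is in 162.145.122.0/23


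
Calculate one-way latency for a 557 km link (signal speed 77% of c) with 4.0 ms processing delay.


Speed = 0.77 * 3e5 km/s = 231000 km/s
Propagation delay = 557 / 231000 = 0.0024 s = 2.4113 ms
Processing delay = 4.0 ms
Total one-way latency = 6.4113 ms


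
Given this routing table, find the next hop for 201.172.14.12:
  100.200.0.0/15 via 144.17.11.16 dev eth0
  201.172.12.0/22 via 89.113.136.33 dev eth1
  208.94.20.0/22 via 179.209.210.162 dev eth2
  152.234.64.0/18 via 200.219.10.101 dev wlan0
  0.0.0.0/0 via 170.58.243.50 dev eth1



Longest prefix match for 201.172.14.12:
  /15 100.200.0.0: no
  /22 201.172.12.0: MATCH
  /22 208.94.20.0: no
  /18 152.234.64.0: no
  /0 0.0.0.0: MATCH
Selected: next-hop 89.113.136.33 via eth1 (matched /22)


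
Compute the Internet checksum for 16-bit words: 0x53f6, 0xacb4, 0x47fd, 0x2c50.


Sum all words (with carry folding):
+ 0x53f6 = 0x53f6
+ 0xacb4 = 0x00ab
+ 0x47fd = 0x48a8
+ 0x2c50 = 0x74f8
One's complement: ~0x74f8
Checksum = 0x8b07


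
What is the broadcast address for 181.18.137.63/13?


Network: 181.16.0.0/13
Host bits = 19
Set all host bits to 1:
Broadcast: 181.23.255.255


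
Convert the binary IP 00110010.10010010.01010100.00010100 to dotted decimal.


00110010 = 50
10010010 = 146
01010100 = 84
00010100 = 20
IP: 50.146.84.20


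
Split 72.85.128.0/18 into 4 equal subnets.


New prefix = 18 + 2 = 20
Each subnet has 4096 addresses
  72.85.128.0/20
  72.85.144.0/20
  72.85.160.0/20
  72.85.176.0/20
Subnets: 72.85.128.0/20, 72.85.144.0/20, 72.85.160.0/20, 72.85.176.0/20


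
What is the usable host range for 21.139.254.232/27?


Network: 21.139.254.224
Broadcast: 21.139.254.255
First usable = network + 1
Last usable = broadcast - 1
Range: 21.139.254.225 to 21.139.254.254


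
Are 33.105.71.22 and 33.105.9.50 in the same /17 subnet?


Mask: 255.255.128.0
33.105.71.22 AND mask = 33.105.0.0
33.105.9.50 AND mask = 33.105.0.0
Yes, same subnet (33.105.0.0)


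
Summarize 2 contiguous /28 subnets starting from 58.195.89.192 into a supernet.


Original prefix: /28
Number of subnets: 2 = 2^1
New prefix = 28 - 1 = 27
Supernet: 58.195.89.192/27


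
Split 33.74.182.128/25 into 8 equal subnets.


New prefix = 25 + 3 = 28
Each subnet has 16 addresses
  33.74.182.128/28
  33.74.182.144/28
  33.74.182.160/28
  33.74.182.176/28
  33.74.182.192/28
  33.74.182.208/28
  33.74.182.224/28
  33.74.182.240/28
Subnets: 33.74.182.128/28, 33.74.182.144/28, 33.74.182.160/28, 33.74.182.176/28, 33.74.182.192/28, 33.74.182.208/28, 33.74.182.224/28, 33.74.182.240/28


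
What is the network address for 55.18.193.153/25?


IP:   00110111.00010010.11000001.10011001
Mask: 11111111.11111111.11111111.10000000
AND operation:
Net:  00110111.00010010.11000001.10000000
Network: 55.18.193.128/25


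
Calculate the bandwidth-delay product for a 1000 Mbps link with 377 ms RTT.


BDP = bandwidth * RTT
= 1000 Mbps * 377 ms
= 1000 * 1e6 * 377 / 1000 bits
= 377000000 bits
= 47125000 bytes
= 46020.5078 KB
BDP = 377000000 bits (47125000 bytes)


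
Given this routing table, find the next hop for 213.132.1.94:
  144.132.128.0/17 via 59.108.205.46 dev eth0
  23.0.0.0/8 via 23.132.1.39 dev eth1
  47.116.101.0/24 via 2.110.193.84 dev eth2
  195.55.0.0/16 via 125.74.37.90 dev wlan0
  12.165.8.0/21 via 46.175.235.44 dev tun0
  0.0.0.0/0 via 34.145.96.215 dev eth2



Longest prefix match for 213.132.1.94:
  /17 144.132.128.0: no
  /8 23.0.0.0: no
  /24 47.116.101.0: no
  /16 195.55.0.0: no
  /21 12.165.8.0: no
  /0 0.0.0.0: MATCH
Selected: next-hop 34.145.96.215 via eth2 (matched /0)


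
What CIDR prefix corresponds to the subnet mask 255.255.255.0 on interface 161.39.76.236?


Binary: 11111111.11111111.11111111.00000000
Count leading 1s
Prefix: /24


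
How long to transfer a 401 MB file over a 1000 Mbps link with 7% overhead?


Effective throughput = 1000 * (1 - 7/100) = 930.0 Mbps
File size in Mb = 401 * 8 = 3208 Mb
Time = 3208 / 930.0
Time = 3.4495 seconds


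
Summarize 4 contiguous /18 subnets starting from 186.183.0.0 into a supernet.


Original prefix: /18
Number of subnets: 4 = 2^2
New prefix = 18 - 2 = 16
Supernet: 186.183.0.0/16


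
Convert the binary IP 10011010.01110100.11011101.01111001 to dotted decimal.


10011010 = 154
01110100 = 116
11011101 = 221
01111001 = 121
IP: 154.116.221.121


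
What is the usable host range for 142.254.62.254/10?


Network: 142.192.0.0
Broadcast: 142.255.255.255
First usable = network + 1
Last usable = broadcast - 1
Range: 142.192.0.1 to 142.255.255.254


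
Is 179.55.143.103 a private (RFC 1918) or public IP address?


RFC 1918 private ranges:
  10.0.0.0/8 (10.0.0.0 - 10.255.255.255)
  172.16.0.0/12 (172.16.0.0 - 172.31.255.255)
  192.168.0.0/16 (192.168.0.0 - 192.168.255.255)
Public (not in any RFC 1918 range)


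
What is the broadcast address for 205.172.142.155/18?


Network: 205.172.128.0/18
Host bits = 14
Set all host bits to 1:
Broadcast: 205.172.191.255


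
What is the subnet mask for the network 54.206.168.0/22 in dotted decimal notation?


/22 means 22 network bits, 10 host bits
Binary: 11111111111111111111110000000000
Mask: 255.255.252.0


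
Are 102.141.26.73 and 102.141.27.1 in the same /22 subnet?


Mask: 255.255.252.0
102.141.26.73 AND mask = 102.141.24.0
102.141.27.1 AND mask = 102.141.24.0
Yes, same subnet (102.141.24.0)


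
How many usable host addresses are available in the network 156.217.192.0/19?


Host bits = 32 - 19 = 13
Total addresses = 2^13 = 8192
Usable = total - 2 (network and broadcast)
Usable hosts: 8190


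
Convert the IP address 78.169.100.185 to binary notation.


78 = 01001110
169 = 10101001
100 = 01100100
185 = 10111001
Binary: 01001110.10101001.01100100.10111001


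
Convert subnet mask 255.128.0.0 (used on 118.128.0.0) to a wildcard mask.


Subnet mask: 255.128.0.0
Wildcard = 255.255.255.255 - subnet mask
255 - 255 = 0
255 - 128 = 127
255 - 0 = 255
255 - 0 = 255
Wildcard: 0.127.255.255


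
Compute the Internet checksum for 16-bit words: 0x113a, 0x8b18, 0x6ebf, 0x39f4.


Sum all words (with carry folding):
+ 0x113a = 0x113a
+ 0x8b18 = 0x9c52
+ 0x6ebf = 0x0b12
+ 0x39f4 = 0x4506
One's complement: ~0x4506
Checksum = 0xbaf9


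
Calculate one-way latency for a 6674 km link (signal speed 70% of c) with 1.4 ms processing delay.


Speed = 0.7 * 3e5 km/s = 210000 km/s
Propagation delay = 6674 / 210000 = 0.0318 s = 31.781 ms
Processing delay = 1.4 ms
Total one-way latency = 33.181 ms


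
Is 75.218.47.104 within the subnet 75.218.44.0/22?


Subnet network: 75.218.44.0
Test IP AND mask: 75.218.44.0
Yes, 75.218.47.104 is in 75.218.44.0/22


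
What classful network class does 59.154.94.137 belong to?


First octet: 59
Binary: 00111011
0xxxxxxx -> Class A (1-126)
Class A, default mask 255.0.0.0 (/8)


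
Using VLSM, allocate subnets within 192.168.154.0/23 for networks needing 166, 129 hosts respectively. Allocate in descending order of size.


166 hosts -> /24 (254 usable): 192.168.154.0/24
129 hosts -> /24 (254 usable): 192.168.155.0/24
Allocation: 192.168.154.0/24 (166 hosts, 254 usable); 192.168.155.0/24 (129 hosts, 254 usable)


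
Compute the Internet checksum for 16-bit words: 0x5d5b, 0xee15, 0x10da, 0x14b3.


Sum all words (with carry folding):
+ 0x5d5b = 0x5d5b
+ 0xee15 = 0x4b71
+ 0x10da = 0x5c4b
+ 0x14b3 = 0x70fe
One's complement: ~0x70fe
Checksum = 0x8f01


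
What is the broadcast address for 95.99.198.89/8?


Network: 95.0.0.0/8
Host bits = 24
Set all host bits to 1:
Broadcast: 95.255.255.255


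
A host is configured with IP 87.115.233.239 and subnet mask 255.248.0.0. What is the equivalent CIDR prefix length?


Binary: 11111111.11111000.00000000.00000000
Count leading 1s
Prefix: /13


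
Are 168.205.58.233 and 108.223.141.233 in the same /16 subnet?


Mask: 255.255.0.0
168.205.58.233 AND mask = 168.205.0.0
108.223.141.233 AND mask = 108.223.0.0
No, different subnets (168.205.0.0 vs 108.223.0.0)


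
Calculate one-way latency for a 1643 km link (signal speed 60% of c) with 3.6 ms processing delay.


Speed = 0.6 * 3e5 km/s = 180000 km/s
Propagation delay = 1643 / 180000 = 0.0091 s = 9.1278 ms
Processing delay = 3.6 ms
Total one-way latency = 12.7278 ms


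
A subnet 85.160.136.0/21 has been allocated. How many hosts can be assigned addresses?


Host bits = 32 - 21 = 11
Total addresses = 2^11 = 2048
Usable = total - 2 (network and broadcast)
Usable hosts: 2046


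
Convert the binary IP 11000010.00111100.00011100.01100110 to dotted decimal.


11000010 = 194
00111100 = 60
00011100 = 28
01100110 = 102
IP: 194.60.28.102


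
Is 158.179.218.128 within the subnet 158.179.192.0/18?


Subnet network: 158.179.192.0
Test IP AND mask: 158.179.192.0
Yes, 158.179.218.128 is in 158.179.192.0/18


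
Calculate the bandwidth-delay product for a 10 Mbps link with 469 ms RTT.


BDP = bandwidth * RTT
= 10 Mbps * 469 ms
= 10 * 1e6 * 469 / 1000 bits
= 4690000 bits
= 586250 bytes
= 572.5098 KB
BDP = 4690000 bits (586250 bytes)


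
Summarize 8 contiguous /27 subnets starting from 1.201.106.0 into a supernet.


Original prefix: /27
Number of subnets: 8 = 2^3
New prefix = 27 - 3 = 24
Supernet: 1.201.106.0/24


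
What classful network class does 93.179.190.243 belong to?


First octet: 93
Binary: 01011101
0xxxxxxx -> Class A (1-126)
Class A, default mask 255.0.0.0 (/8)


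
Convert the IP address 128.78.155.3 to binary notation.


128 = 10000000
78 = 01001110
155 = 10011011
3 = 00000011
Binary: 10000000.01001110.10011011.00000011


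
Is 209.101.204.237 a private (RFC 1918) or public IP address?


RFC 1918 private ranges:
  10.0.0.0/8 (10.0.0.0 - 10.255.255.255)
  172.16.0.0/12 (172.16.0.0 - 172.31.255.255)
  192.168.0.0/16 (192.168.0.0 - 192.168.255.255)
Public (not in any RFC 1918 range)


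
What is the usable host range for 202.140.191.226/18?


Network: 202.140.128.0
Broadcast: 202.140.191.255
First usable = network + 1
Last usable = broadcast - 1
Range: 202.140.128.1 to 202.140.191.254


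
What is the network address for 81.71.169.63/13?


IP:   01010001.01000111.10101001.00111111
Mask: 11111111.11111000.00000000.00000000
AND operation:
Net:  01010001.01000000.00000000.00000000
Network: 81.64.0.0/13


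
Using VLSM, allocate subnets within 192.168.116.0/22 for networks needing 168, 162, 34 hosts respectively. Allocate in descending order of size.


168 hosts -> /24 (254 usable): 192.168.116.0/24
162 hosts -> /24 (254 usable): 192.168.117.0/24
34 hosts -> /26 (62 usable): 192.168.118.0/26
Allocation: 192.168.116.0/24 (168 hosts, 254 usable); 192.168.117.0/24 (162 hosts, 254 usable); 192.168.118.0/26 (34 hosts, 62 usable)


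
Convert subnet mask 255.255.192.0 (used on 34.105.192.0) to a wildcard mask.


Subnet mask: 255.255.192.0
Wildcard = 255.255.255.255 - subnet mask
255 - 255 = 0
255 - 255 = 0
255 - 192 = 63
255 - 0 = 255
Wildcard: 0.0.63.255


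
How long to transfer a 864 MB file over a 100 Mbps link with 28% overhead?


Effective throughput = 100 * (1 - 28/100) = 72 Mbps
File size in Mb = 864 * 8 = 6912 Mb
Time = 6912 / 72
Time = 96 seconds


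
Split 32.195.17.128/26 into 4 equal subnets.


New prefix = 26 + 2 = 28
Each subnet has 16 addresses
  32.195.17.128/28
  32.195.17.144/28
  32.195.17.160/28
  32.195.17.176/28
Subnets: 32.195.17.128/28, 32.195.17.144/28, 32.195.17.160/28, 32.195.17.176/28


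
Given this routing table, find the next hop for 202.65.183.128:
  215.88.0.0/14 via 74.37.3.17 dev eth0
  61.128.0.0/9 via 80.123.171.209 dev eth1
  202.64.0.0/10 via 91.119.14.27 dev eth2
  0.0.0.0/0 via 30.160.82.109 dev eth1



Longest prefix match for 202.65.183.128:
  /14 215.88.0.0: no
  /9 61.128.0.0: no
  /10 202.64.0.0: MATCH
  /0 0.0.0.0: MATCH
Selected: next-hop 91.119.14.27 via eth2 (matched /10)


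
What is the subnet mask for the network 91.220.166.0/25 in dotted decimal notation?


/25 means 25 network bits, 7 host bits
Binary: 11111111111111111111111110000000
Mask: 255.255.255.128


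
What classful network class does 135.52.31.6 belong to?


First octet: 135
Binary: 10000111
10xxxxxx -> Class B (128-191)
Class B, default mask 255.255.0.0 (/16)


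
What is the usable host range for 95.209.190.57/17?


Network: 95.209.128.0
Broadcast: 95.209.255.255
First usable = network + 1
Last usable = broadcast - 1
Range: 95.209.128.1 to 95.209.255.254


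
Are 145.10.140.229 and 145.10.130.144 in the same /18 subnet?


Mask: 255.255.192.0
145.10.140.229 AND mask = 145.10.128.0
145.10.130.144 AND mask = 145.10.128.0
Yes, same subnet (145.10.128.0)


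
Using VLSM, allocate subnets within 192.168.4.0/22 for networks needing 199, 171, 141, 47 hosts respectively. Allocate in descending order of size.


199 hosts -> /24 (254 usable): 192.168.4.0/24
171 hosts -> /24 (254 usable): 192.168.5.0/24
141 hosts -> /24 (254 usable): 192.168.6.0/24
47 hosts -> /26 (62 usable): 192.168.7.0/26
Allocation: 192.168.4.0/24 (199 hosts, 254 usable); 192.168.5.0/24 (171 hosts, 254 usable); 192.168.6.0/24 (141 hosts, 254 usable); 192.168.7.0/26 (47 hosts, 62 usable)


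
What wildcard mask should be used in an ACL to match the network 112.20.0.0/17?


Subnet mask: 255.255.128.0
Wildcard = 255.255.255.255 - subnet mask
255 - 255 = 0
255 - 255 = 0
255 - 128 = 127
255 - 0 = 255
Wildcard: 0.0.127.255


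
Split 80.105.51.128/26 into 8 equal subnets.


New prefix = 26 + 3 = 29
Each subnet has 8 addresses
  80.105.51.128/29
  80.105.51.136/29
  80.105.51.144/29
  80.105.51.152/29
  80.105.51.160/29
  80.105.51.168/29
  80.105.51.176/29
  80.105.51.184/29
Subnets: 80.105.51.128/29, 80.105.51.136/29, 80.105.51.144/29, 80.105.51.152/29, 80.105.51.160/29, 80.105.51.168/29, 80.105.51.176/29, 80.105.51.184/29
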